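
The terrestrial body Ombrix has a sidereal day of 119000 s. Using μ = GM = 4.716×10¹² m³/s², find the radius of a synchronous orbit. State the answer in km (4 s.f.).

r_sync ≈ 11920 km

A synchronous orbit has period T, so by Kepler's third law a = (μT²/4π²)^(1/3).
μT²/4π² = 4.716×10¹² × (1.190×10⁵)² / 39.48 = 1.692×10²¹ m³.
a = 1.192×10⁷ m = 11915 km.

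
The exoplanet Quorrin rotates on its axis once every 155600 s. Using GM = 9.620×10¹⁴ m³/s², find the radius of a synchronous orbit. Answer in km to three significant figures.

r_sync ≈ 83900 km

A synchronous orbit has period T, so by Kepler's third law a = (μT²/4π²)^(1/3).
μT²/4π² = 9.620×10¹⁴ × (1.556×10⁵)² / 39.48 = 5.900×10²³ m³.
a = 8.387×10⁷ m = 83871 km.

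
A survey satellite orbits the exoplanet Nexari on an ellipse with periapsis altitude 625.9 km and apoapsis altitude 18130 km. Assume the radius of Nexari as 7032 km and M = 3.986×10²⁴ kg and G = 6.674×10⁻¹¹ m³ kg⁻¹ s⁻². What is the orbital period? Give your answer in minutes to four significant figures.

T ≈ 426.8 minutes

μ = GM = 6.674×10⁻¹¹ × 3.986×10²⁴ = 2.660×10¹⁴ m³/s².
r_p = 7032 + 625.9 = 7657.9 km = 7.6579×10⁶ m.
r_a = 7032 + 18130 = 25162 km = 2.5162×10⁷ m.
Semi-major axis a = (r_p + r_a)/2 = (7657.9 + 25162)/2 = 16410 km = 1.641×10⁷ m.
By Kepler's third law T = 2π√(a³/μ) = 2π × 4.076×10³ = 2.561×10⁴ s.
= 426.8 minutes.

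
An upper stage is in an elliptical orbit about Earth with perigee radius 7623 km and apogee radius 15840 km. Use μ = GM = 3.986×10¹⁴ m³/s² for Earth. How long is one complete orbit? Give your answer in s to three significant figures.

Semi-major axis a = (r_p + r_a)/2 = (7623.0 + 15840)/2 = 11732 km = 1.173×10⁷ m.
By Kepler's third law T = 2π√(a³/μ) = 2π × 2.013×10³ = 1.265×10⁴ s.

T ≈ 12600 s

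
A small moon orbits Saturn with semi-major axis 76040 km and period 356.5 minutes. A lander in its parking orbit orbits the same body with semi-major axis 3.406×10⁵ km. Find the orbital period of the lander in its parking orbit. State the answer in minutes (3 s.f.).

Kepler's third law: T² ∝ a³, so T₂ = T₁ (a₂/a₁)^(3/2).
a₂/a₁ = 4.479, (a₂/a₁)^(3/2) = 9.480.
T₂ = 356.5 × 9.480 = 3380 minutes.

T₂ ≈ 3380 minutes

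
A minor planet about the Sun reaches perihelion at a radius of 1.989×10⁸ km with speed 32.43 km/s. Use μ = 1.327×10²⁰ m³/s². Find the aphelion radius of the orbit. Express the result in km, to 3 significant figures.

r_p = 1.989×10¹¹ m.
Specific energy ε = v²/2 − μ/r = -1.413×10⁸ J/kg, so a = −μ/(2ε) = 4.695×10¹¹ m.
The apsides satisfy r_p + r_a = 2a, so the aphelion radius is 2a − r_p = 7.401×10¹¹ m = 7.4012×10⁸ km.

aphelion radius ≈ 7.40×10⁸ km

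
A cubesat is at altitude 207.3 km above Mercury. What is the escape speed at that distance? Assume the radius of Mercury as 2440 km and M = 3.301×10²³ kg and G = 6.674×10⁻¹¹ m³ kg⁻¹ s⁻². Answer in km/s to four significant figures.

v_esc ≈ 4.080 km/s

μ = GM = 6.674×10⁻¹¹ × 3.301×10²³ = 2.203×10¹³ m³/s².
r = 2440 + 207.3 = 2647.3 km = 2.6473×10⁶ m.
Escape speed v_esc = √(2μ/r) = √(2 × 2.203×10¹³ / 2.647×10⁶) = √(1.664×10⁷) = 4080 m/s.
= 4.080 km/s.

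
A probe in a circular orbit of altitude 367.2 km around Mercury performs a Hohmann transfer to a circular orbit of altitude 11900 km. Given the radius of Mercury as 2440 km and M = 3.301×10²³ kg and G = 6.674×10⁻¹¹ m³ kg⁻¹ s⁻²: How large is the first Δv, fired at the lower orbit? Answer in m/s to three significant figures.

μ = GM = 6.674×10⁻¹¹ × 3.301×10²³ = 2.203×10¹³ m³/s².
r₁ = 2440 + 367.2 = 2807.2 km = 2.8072×10⁶ m.
r₂ = 2440 + 11900 = 14340 km = 1.4340×10⁷ m.
Transfer ellipse a_t = (r₁ + r₂)/2 = 8.574×10⁶ m.
At r₁: circular v_c1 = √(μ/r₁) = 2801 m/s; transfer-periherm v_p = √[μ(2/r₁ − 1/a_t)] = 3623 m/s.
Δv₁ = v_p − v_c1 = 821.6 m/s.

Δv ≈ 822 m/s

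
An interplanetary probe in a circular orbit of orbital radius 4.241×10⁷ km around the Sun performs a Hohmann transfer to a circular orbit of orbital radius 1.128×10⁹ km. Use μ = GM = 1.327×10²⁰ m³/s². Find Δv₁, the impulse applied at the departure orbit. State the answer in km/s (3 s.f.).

r₁ = 4.241×10⁷ km = 4.241×10¹⁰ m.
r₂ = 1.128×10⁹ km = 1.128×10¹² m.
Transfer ellipse a_t = (r₁ + r₂)/2 = 5.852×10¹¹ m.
At r₁: circular v_c1 = √(μ/r₁) = 55940 m/s; transfer-perihelion v_p = √[μ(2/r₁ − 1/a_t)] = 77660 m/s.
Δv₁ = v_p − v_c1 = 21720 m/s.
= 21.72 km/s.

Δv ≈ 21.7 km/s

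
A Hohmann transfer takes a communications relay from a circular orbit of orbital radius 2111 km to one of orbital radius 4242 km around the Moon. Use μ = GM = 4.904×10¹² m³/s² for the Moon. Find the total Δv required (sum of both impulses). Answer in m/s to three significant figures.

Δv_total ≈ 436 m/s

r₁ = 2111 km = 2.111×10⁶ m.
r₂ = 4242 km = 4.242×10⁶ m.
Transfer ellipse a_t = (r₁ + r₂)/2 = 3.176×10⁶ m.
At r₁: circular v_c1 = √(μ/r₁) = 1524 m/s; transfer-perilune v_p = √[μ(2/r₁ − 1/a_t)] = 1761 m/s.
Δv₁ = v_p − v_c1 = 237.2 m/s.
At r₂: circular v_c2 = √(μ/r₂) = 1075 m/s; transfer-apolune v_a = √[μ(2/r₂ − 1/a_t)] = 876.5 m/s.
Δv₂ = v_c2 − v_a = 198.7 m/s.
Total Δv = Δv₁ + Δv₂ = 435.9 m/s.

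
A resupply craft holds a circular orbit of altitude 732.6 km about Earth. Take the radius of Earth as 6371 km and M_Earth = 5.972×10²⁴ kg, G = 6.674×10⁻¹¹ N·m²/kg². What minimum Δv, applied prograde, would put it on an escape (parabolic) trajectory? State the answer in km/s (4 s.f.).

μ = GM = 6.674×10⁻¹¹ × 5.972×10²⁴ = 3.986×10¹⁴ m³/s².
r = 6371 + 732.6 = 7103.6 km = 7.1036×10⁶ m.
Circular speed v_c = √(μ/r) = 7491 m/s.
Escape speed v_esc = √(2μ/r) = √2 × v_c = 10590 m/s.
Δv = v_esc − v_c = 3103 m/s = 3.103 km/s.

Δv ≈ 3.103 km/s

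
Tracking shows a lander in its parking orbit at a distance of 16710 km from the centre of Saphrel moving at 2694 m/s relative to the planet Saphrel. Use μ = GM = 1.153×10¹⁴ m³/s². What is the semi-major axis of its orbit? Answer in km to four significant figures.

r = 1.671×10⁷ m.
Specific orbital energy ε = v²/2 − μ/r = (2694)²/2 − 1.153×10¹⁴/1.671×10⁷ = -3.271×10⁶ J/kg.
Since ε = −μ/(2a), a = −μ/(2ε) = 1.762×10⁷ m = 17623 km.

a ≈ 17620 km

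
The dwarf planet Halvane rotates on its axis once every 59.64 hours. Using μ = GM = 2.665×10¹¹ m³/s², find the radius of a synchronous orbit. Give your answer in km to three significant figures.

T = 59.64 hours = 2.147×10⁵ s.
A synchronous orbit has period T, so by Kepler's third law a = (μT²/4π²)^(1/3).
μT²/4π² = 2.665×10¹¹ × (2.147×10⁵)² / 39.48 = 3.112×10²⁰ m³.
a = 6.777×10⁶ m = 6776.5 km.

r_sync ≈ 6780 km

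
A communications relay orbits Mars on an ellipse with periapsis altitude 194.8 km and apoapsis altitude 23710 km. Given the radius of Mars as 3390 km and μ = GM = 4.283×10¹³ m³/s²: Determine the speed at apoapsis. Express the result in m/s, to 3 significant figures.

r_p = 3390 + 194.8 = 3584.8 km = 3.5848×10⁶ m.
r_a = 3390 + 23710 = 27100 km = 2.7100×10⁷ m.
Semi-major axis a = (r_p + r_a)/2 = 15342 km = 1.534×10⁷ m.
Vis-viva: v² = μ(2/r − 1/a) = 4.283×10¹³ × (7.380×10⁻⁸ − 6.518×10⁻⁸) = 3.693×10⁵ m²/s².
v = 607.7 m/s.

v ≈ 608 m/s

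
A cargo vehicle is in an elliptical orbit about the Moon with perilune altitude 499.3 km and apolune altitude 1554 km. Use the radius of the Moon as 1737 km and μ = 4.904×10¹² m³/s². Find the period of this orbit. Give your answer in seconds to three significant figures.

r_p = 1737 + 499.3 = 2236.3 km = 2.2363×10⁶ m.
r_a = 1737 + 1554 = 3291.0 km = 3.2910×10⁶ m.
Semi-major axis a = (r_p + r_a)/2 = (2236.3 + 3291.0)/2 = 2763.7 km = 2.764×10⁶ m.
By Kepler's third law T = 2π√(a³/μ) = 2π × 2.075×10³ = 1.304×10⁴ s.

T ≈ 13000 seconds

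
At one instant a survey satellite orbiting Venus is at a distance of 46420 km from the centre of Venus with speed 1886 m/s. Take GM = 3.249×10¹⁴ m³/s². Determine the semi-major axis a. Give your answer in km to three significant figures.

r = 4.642×10⁷ m.
Specific orbital energy ε = v²/2 − μ/r = (1886)²/2 − 3.249×10¹⁴/4.642×10⁷ = -5.221×10⁶ J/kg.
Since ε = −μ/(2a), a = −μ/(2ε) = 3.112×10⁷ m = 31117 km.

a ≈ 31100 km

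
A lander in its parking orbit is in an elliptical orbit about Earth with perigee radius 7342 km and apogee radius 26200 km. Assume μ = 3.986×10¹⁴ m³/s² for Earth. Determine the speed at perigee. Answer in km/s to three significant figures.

v ≈ 9.21 km/s

Semi-major axis a = (r_p + r_a)/2 = 16771 km = 1.677×10⁷ m.
Vis-viva: v² = μ(2/r − 1/a) = 3.986×10¹⁴ × (2.724×10⁻⁷ − 5.963×10⁻⁸) = 8.481×10⁷ m²/s².
v = 9209 m/s = 9.209 km/s.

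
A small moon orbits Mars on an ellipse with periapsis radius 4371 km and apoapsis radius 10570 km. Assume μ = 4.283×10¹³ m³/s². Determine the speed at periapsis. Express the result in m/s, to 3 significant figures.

v ≈ 3720 m/s

Semi-major axis a = (r_p + r_a)/2 = 7470.5 km = 7.470×10⁶ m.
Vis-viva: v² = μ(2/r − 1/a) = 4.283×10¹³ × (4.576×10⁻⁷ − 1.339×10⁻⁷) = 1.386×10⁷ m²/s².
v = 3723 m/s.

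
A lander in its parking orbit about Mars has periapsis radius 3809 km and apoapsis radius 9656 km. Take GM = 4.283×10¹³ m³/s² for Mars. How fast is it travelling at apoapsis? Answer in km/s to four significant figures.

Semi-major axis a = (r_p + r_a)/2 = 6732.5 km = 6.732×10⁶ m.
Vis-viva: v² = μ(2/r − 1/a) = 4.283×10¹³ × (2.071×10⁻⁷ − 1.485×10⁻⁷) = 2.509×10⁶ m²/s².
v = 1584 m/s = 1.584 km/s.

v ≈ 1.584 km/s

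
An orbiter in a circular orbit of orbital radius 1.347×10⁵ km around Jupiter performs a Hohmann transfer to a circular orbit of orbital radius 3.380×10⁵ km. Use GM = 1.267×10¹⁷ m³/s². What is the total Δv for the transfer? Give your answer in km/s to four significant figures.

Δv_total ≈ 10.75 km/s

r₁ = 1.347×10⁵ km = 1.347×10⁸ m.
r₂ = 3.380×10⁵ km = 3.380×10⁸ m.
Transfer ellipse a_t = (r₁ + r₂)/2 = 2.364×10⁸ m.
At r₁: circular v_c1 = √(μ/r₁) = 30670 m/s; transfer-perijove v_p = √[μ(2/r₁ − 1/a_t)] = 36680 m/s.
Δv₁ = v_p − v_c1 = 6007 m/s.
At r₂: circular v_c2 = √(μ/r₂) = 19360 m/s; transfer-apojove v_a = √[μ(2/r₂ − 1/a_t)] = 14620 m/s.
Δv₂ = v_c2 − v_a = 4745 m/s.
Total Δv = Δv₁ + Δv₂ = 10750 m/s = 10.75 km/s.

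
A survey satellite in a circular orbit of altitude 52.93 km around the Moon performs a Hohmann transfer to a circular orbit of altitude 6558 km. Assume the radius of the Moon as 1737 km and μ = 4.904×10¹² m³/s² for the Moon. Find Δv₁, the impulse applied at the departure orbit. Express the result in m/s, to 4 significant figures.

r₁ = 1737 + 52.93 = 1789.9 km = 1.7899×10⁶ m.
r₂ = 1737 + 6558 = 8295.0 km = 8.2950×10⁶ m.
Transfer ellipse a_t = (r₁ + r₂)/2 = 5.042×10⁶ m.
At r₁: circular v_c1 = √(μ/r₁) = 1655 m/s; transfer-perilune v_p = √[μ(2/r₁ − 1/a_t)] = 2123 m/s.
Δv₁ = v_p − v_c1 = 467.7 m/s.

Δv ≈ 467.7 m/s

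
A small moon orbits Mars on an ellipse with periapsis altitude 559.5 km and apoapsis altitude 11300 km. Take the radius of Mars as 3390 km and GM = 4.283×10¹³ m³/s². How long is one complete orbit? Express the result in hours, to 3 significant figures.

r_p = 3390 + 559.5 = 3949.5 km = 3.9495×10⁶ m.
r_a = 3390 + 11300 = 14690 km = 1.4690×10⁷ m.
Semi-major axis a = (r_p + r_a)/2 = (3949.5 + 14690)/2 = 9319.8 km = 9.320×10⁶ m.
By Kepler's third law T = 2π√(a³/μ) = 2π × 4.347×10³ = 2.732×10⁴ s.
= 7.588 hours.

T ≈ 7.59 hours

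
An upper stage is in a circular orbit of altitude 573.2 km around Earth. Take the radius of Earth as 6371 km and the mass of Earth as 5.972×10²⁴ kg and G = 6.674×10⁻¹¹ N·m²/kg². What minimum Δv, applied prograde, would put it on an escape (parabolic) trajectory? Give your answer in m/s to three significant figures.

μ = GM = 6.674×10⁻¹¹ × 5.972×10²⁴ = 3.986×10¹⁴ m³/s².
r = 6371 + 573.2 = 6944.2 km = 6.9442×10⁶ m.
Circular speed v_c = √(μ/r) = 7576 m/s.
Escape speed v_esc = √(2μ/r) = √2 × v_c = 10710 m/s.
Δv = v_esc − v_c = 3138 m/s.

Δv ≈ 3140 m/s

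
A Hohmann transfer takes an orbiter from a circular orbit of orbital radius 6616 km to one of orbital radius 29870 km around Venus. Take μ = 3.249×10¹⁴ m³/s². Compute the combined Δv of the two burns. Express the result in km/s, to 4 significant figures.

Δv_total ≈ 3.271 km/s

r₁ = 6616 km = 6.616×10⁶ m.
r₂ = 29870 km = 2.987×10⁷ m.
Transfer ellipse a_t = (r₁ + r₂)/2 = 1.824×10⁷ m.
At r₁: circular v_c1 = √(μ/r₁) = 7008 m/s; transfer-periapsis v_p = √[μ(2/r₁ − 1/a_t)] = 8967 m/s.
Δv₁ = v_p − v_c1 = 1959 m/s.
At r₂: circular v_c2 = √(μ/r₂) = 3298 m/s; transfer-apoapsis v_a = √[μ(2/r₂ − 1/a_t)] = 1986 m/s.
Δv₂ = v_c2 − v_a = 1312 m/s.
Total Δv = Δv₁ + Δv₂ = 3271 m/s = 3.271 km/s.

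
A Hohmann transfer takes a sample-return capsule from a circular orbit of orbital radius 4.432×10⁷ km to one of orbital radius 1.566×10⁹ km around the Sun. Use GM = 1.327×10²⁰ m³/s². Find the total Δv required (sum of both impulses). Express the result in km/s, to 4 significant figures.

Δv_total ≈ 28.64 km/s

r₁ = 4.432×10⁷ km = 4.432×10¹⁰ m.
r₂ = 1.566×10⁹ km = 1.566×10¹² m.
Transfer ellipse a_t = (r₁ + r₂)/2 = 8.052×10¹¹ m.
At r₁: circular v_c1 = √(μ/r₁) = 54720 m/s; transfer-perihelion v_p = √[μ(2/r₁ − 1/a_t)] = 76310 m/s.
Δv₁ = v_p − v_c1 = 21590 m/s.
At r₂: circular v_c2 = √(μ/r₂) = 9205 m/s; transfer-aphelion v_a = √[μ(2/r₂ − 1/a_t)] = 2160 m/s.
Δv₂ = v_c2 − v_a = 7046 m/s.
Total Δv = Δv₁ + Δv₂ = 28640 m/s = 28.64 km/s.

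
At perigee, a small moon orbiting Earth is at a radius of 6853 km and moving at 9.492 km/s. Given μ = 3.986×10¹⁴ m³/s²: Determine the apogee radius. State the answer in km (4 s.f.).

apogee radius ≈ 23540 km

r_p = 6.853×10⁶ m.
Specific energy ε = v²/2 − μ/r = -1.312×10⁷ J/kg, so a = −μ/(2ε) = 1.520×10⁷ m.
The apsides satisfy r_p + r_a = 2a, so the apogee radius is 2a − r_p = 2.354×10⁷ m = 23539 km.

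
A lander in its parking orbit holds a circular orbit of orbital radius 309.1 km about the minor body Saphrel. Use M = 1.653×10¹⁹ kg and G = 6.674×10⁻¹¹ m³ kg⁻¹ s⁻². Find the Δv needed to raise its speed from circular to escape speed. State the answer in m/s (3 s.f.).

Δv ≈ 24.7 m/s

μ = GM = 6.674×10⁻¹¹ × 1.653×10¹⁹ = 1.103×10⁹ m³/s².
r = 309.1 km = 3.091×10⁵ m.
Circular speed v_c = √(μ/r) = 59.74 m/s.
Escape speed v_esc = √(2μ/r) = √2 × v_c = 84.49 m/s.
Δv = v_esc − v_c = 24.75 m/s.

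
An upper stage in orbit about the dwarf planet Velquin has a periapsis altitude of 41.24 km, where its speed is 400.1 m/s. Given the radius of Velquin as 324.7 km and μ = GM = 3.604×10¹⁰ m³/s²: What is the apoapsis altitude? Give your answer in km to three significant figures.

apoapsis altitude ≈ 1260 km

r_p = 324.7 + 41.24 = 365.94 km = 3.659×10⁵ m.
Specific energy ε = v²/2 − μ/r = -1.845×10⁴ J/kg, so a = −μ/(2ε) = 9.769×10⁵ m.
The apsides satisfy r_p + r_a = 2a, so the apoapsis radius is 2a − r_p = 1.588×10⁶ m = 1587.9 km.
Apoapsis altitude = 1587.9 − 324.7 = 1263.2 km.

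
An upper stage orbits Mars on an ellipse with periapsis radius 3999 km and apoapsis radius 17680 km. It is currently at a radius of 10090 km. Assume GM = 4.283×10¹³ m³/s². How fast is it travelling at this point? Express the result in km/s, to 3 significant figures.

v ≈ 2.13 km/s

Semi-major axis a = (r_p + r_a)/2 = 10840 km = 1.084×10⁷ m.
Vis-viva: v² = μ(2/r − 1/a) = 4.283×10¹³ × (1.982×10⁻⁷ − 9.226×10⁻⁸) = 4.538×10⁶ m²/s².
v = 2130 m/s = 2.130 km/s.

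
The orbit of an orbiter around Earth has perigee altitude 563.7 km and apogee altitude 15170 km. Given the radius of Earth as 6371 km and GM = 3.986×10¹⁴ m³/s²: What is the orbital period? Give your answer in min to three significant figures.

T ≈ 282 min

r_p = 6371 + 563.7 = 6934.7 km = 6.9347×10⁶ m.
r_a = 6371 + 15170 = 21541 km = 2.1541×10⁷ m.
Semi-major axis a = (r_p + r_a)/2 = (6934.7 + 21541)/2 = 14238 km = 1.424×10⁷ m.
By Kepler's third law T = 2π√(a³/μ) = 2π × 2.691×10³ = 1.691×10⁴ s.
= 281.8 min.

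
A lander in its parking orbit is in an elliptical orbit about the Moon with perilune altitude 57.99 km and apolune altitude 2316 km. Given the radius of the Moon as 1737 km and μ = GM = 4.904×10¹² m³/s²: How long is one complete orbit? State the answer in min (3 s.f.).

T ≈ 236 min

r_p = 1737 + 57.99 = 1795.0 km = 1.7950×10⁶ m.
r_a = 1737 + 2316 = 4053.0 km = 4.0530×10⁶ m.
Semi-major axis a = (r_p + r_a)/2 = (1795.0 + 4053.0)/2 = 2924.0 km = 2.924×10⁶ m.
By Kepler's third law T = 2π√(a³/μ) = 2π × 2.258×10³ = 1.419×10⁴ s.
= 236.4 min.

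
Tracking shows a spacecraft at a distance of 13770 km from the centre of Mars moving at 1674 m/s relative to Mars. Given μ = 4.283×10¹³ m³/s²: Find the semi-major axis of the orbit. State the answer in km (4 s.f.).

a ≈ 12530 km

r = 1.377×10⁷ m.
Vis-viva rearranged: 1/a = 2/r − v²/μ = 1.452×10⁻⁷ − 6.543×10⁻⁸ = 7.982×10⁻⁸ m⁻¹.
a = 1.253×10⁷ m = 12529 km.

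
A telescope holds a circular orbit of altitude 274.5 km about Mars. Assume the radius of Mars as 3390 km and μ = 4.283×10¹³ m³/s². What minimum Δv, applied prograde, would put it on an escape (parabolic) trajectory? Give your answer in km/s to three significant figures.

Δv ≈ 1.42 km/s

r = 3390 + 274.5 = 3664.5 km = 3.6645×10⁶ m.
Circular speed v_c = √(μ/r) = 3419 m/s.
Escape speed v_esc = √(2μ/r) = √2 × v_c = 4835 m/s.
Δv = v_esc − v_c = 1416 m/s = 1.416 km/s.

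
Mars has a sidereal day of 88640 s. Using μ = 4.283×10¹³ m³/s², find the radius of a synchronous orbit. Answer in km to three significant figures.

A synchronous orbit has period T, so by Kepler's third law a = (μT²/4π²)^(1/3).
μT²/4π² = 4.283×10¹³ × (8.864×10⁴)² / 39.48 = 8.524×10²¹ m³.
a = 2.043×10⁷ m = 20428 km.

r_sync ≈ 20400 km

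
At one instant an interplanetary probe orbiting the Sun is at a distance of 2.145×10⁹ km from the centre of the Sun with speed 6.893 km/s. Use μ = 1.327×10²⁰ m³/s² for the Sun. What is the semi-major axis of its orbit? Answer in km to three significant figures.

a ≈ 1.74×10⁹ km

r = 2.145×10¹² m.
Vis-viva rearranged: 1/a = 2/r − v²/μ = 9.324×10⁻¹³ − 3.581×10⁻¹³ = 5.743×10⁻¹³ m⁻¹.
a = 1.741×10¹² m = 1.7411×10⁹ km.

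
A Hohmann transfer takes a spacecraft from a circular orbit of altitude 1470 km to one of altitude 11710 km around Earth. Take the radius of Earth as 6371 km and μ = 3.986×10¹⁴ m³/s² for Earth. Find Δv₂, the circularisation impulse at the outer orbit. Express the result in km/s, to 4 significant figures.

Δv ≈ 1.043 km/s

r₁ = 6371 + 1470 = 7841.0 km = 7.8410×10⁶ m.
r₂ = 6371 + 11710 = 18081 km = 1.8081×10⁷ m.
Transfer ellipse a_t = (r₁ + r₂)/2 = 1.296×10⁷ m.
At r₁: circular v_c1 = √(μ/r₁) = 7130 m/s; transfer-perigee v_p = √[μ(2/r₁ − 1/a_t)] = 8421 m/s.
At r₂: circular v_c2 = √(μ/r₂) = 4695 m/s; transfer-apogee v_a = √[μ(2/r₂ − 1/a_t)] = 3652 m/s.
Δv₂ = v_c2 − v_a = 1043 m/s.
= 1.043 km/s.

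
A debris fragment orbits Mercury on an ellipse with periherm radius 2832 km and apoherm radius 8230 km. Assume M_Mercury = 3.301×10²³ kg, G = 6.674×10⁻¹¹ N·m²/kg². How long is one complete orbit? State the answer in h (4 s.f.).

T ≈ 4.837 h

μ = GM = 6.674×10⁻¹¹ × 3.301×10²³ = 2.203×10¹³ m³/s².
Semi-major axis a = (r_p + r_a)/2 = (2832.0 + 8230.0)/2 = 5531.0 km = 5.531×10⁶ m.
By Kepler's third law T = 2π√(a³/μ) = 2π × 2.771×10³ = 1.741×10⁴ s.
= 4.837 h.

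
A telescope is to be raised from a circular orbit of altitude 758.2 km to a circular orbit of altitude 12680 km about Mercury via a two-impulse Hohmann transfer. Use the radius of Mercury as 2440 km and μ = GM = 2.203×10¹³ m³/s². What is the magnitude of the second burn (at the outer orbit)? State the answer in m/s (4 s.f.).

Δv ≈ 493.8 m/s

r₁ = 2440 + 758.2 = 3198.2 km = 3.1982×10⁶ m.
r₂ = 2440 + 12680 = 15120 km = 1.5120×10⁷ m.
Transfer ellipse a_t = (r₁ + r₂)/2 = 9.159×10⁶ m.
At r₁: circular v_c1 = √(μ/r₁) = 2625 m/s; transfer-periherm v_p = √[μ(2/r₁ − 1/a_t)] = 3372 m/s.
At r₂: circular v_c2 = √(μ/r₂) = 1207 m/s; transfer-apoherm v_a = √[μ(2/r₂ − 1/a_t)] = 713.3 m/s.
Δv₂ = v_c2 − v_a = 493.8 m/s.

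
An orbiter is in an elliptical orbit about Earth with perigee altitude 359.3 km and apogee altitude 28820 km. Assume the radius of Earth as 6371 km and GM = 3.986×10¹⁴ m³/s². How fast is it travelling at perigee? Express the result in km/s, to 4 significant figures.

v ≈ 9.972 km/s

r_p = 6371 + 359.3 = 6730.3 km = 6.7303×10⁶ m.
r_a = 6371 + 28820 = 35191 km = 3.5191×10⁷ m.
Semi-major axis a = (r_p + r_a)/2 = 20961 km = 2.096×10⁷ m.
Vis-viva: v² = μ(2/r − 1/a) = 3.986×10¹⁴ × (2.972×10⁻⁷ − 4.771×10⁻⁸) = 9.943×10⁷ m²/s².
v = 9972 m/s = 9.972 km/s.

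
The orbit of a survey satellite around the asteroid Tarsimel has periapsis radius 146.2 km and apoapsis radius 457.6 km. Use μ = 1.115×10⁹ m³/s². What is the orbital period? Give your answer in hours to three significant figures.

Semi-major axis a = (r_p + r_a)/2 = (146.20 + 457.60)/2 = 301.90 km = 3.019×10⁵ m.
By Kepler's third law T = 2π√(a³/μ) = 2π × 4.968×10³ = 3.121×10⁴ s.
= 8.670 hours.

T ≈ 8.67 hours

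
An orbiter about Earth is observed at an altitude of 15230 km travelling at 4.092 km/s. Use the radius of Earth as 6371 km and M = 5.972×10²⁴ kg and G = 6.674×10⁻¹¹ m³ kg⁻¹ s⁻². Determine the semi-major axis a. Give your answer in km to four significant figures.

μ = GM = 6.674×10⁻¹¹ × 5.972×10²⁴ = 3.986×10¹⁴ m³/s².
r = 6371 + 15230 = 21601 km = 2.160×10⁷ m.
Specific orbital energy ε = v²/2 − μ/r = (4092)²/2 − 3.986×10¹⁴/2.160×10⁷ = -1.008×10⁷ J/kg.
Since ε = −μ/(2a), a = −μ/(2ε) = 1.977×10⁷ m = 19772 km.

a ≈ 19770 km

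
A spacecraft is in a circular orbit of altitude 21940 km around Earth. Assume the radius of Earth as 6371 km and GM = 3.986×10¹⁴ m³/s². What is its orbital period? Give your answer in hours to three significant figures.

T ≈ 13.2 hours

r = 6371 + 21940 = 28311 km = 2.8311×10⁷ m.
Kepler's third law: T = 2π√(r³/μ) = 2π√((2.831×10⁷)³ / 3.986×10¹⁴).
r³/μ = 5.693×10⁷ s², so T = 2π × 7.545×10³ = 4.741×10⁴ s.
Converting: 4.741×10⁴ s ÷ 3600 = 13.17 hours.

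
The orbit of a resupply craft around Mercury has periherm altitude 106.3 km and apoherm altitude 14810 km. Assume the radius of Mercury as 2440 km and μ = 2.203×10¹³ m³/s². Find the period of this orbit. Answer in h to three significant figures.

T ≈ 11.6 h

r_p = 2440 + 106.3 = 2546.3 km = 2.5463×10⁶ m.
r_a = 2440 + 14810 = 17250 km = 1.7250×10⁷ m.
Semi-major axis a = (r_p + r_a)/2 = (2546.3 + 17250)/2 = 9898.1 km = 9.898×10⁶ m.
By Kepler's third law T = 2π√(a³/μ) = 2π × 6.635×10³ = 4.169×10⁴ s.
= 11.58 h.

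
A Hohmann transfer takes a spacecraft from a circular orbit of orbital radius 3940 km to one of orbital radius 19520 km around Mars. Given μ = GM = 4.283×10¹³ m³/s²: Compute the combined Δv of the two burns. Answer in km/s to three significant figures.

r₁ = 3940 km = 3.940×10⁶ m.
r₂ = 19520 km = 1.952×10⁷ m.
Transfer ellipse a_t = (r₁ + r₂)/2 = 1.173×10⁷ m.
At r₁: circular v_c1 = √(μ/r₁) = 3297 m/s; transfer-periapsis v_p = √[μ(2/r₁ − 1/a_t)] = 4253 m/s.
Δv₁ = v_p − v_c1 = 956.2 m/s.
At r₂: circular v_c2 = √(μ/r₂) = 1481 m/s; transfer-apoapsis v_a = √[μ(2/r₂ − 1/a_t)] = 858.5 m/s.
Δv₂ = v_c2 − v_a = 622.8 m/s.
Total Δv = Δv₁ + Δv₂ = 1579 m/s = 1.579 km/s.

Δv_total ≈ 1.58 km/s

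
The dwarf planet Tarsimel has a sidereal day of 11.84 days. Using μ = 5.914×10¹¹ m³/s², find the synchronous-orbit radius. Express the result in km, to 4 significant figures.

r_sync ≈ 25030 km

T = 11.84 days = 1.023×10⁶ s.
A synchronous orbit has period T, so by Kepler's third law a = (μT²/4π²)^(1/3).
μT²/4π² = 5.914×10¹¹ × (1.023×10⁶)² / 39.48 = 1.568×10²² m³.
a = 2.503×10⁷ m = 25028 km.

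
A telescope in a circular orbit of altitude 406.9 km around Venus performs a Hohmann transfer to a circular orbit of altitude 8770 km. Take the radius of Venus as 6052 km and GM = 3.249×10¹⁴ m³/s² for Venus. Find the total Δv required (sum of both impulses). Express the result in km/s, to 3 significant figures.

r₁ = 6052 + 406.9 = 6458.9 km = 6.4589×10⁶ m.
r₂ = 6052 + 8770 = 14822 km = 1.4822×10⁷ m.
Transfer ellipse a_t = (r₁ + r₂)/2 = 1.064×10⁷ m.
At r₁: circular v_c1 = √(μ/r₁) = 7092 m/s; transfer-periapsis v_p = √[μ(2/r₁ − 1/a_t)] = 8371 m/s.
Δv₁ = v_p − v_c1 = 1278 m/s.
At r₂: circular v_c2 = √(μ/r₂) = 4682 m/s; transfer-apoapsis v_a = √[μ(2/r₂ − 1/a_t)] = 3648 m/s.
Δv₂ = v_c2 − v_a = 1034 m/s.
Total Δv = Δv₁ + Δv₂ = 2313 m/s = 2.313 km/s.

Δv_total ≈ 2.31 km/s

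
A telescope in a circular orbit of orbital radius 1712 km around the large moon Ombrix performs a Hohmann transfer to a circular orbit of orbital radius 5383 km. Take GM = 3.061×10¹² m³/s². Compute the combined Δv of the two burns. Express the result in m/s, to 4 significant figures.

r₁ = 1712 km = 1.712×10⁶ m.
r₂ = 5383 km = 5.383×10⁶ m.
Transfer ellipse a_t = (r₁ + r₂)/2 = 3.548×10⁶ m.
At r₁: circular v_c1 = √(μ/r₁) = 1337 m/s; transfer-periapsis v_p = √[μ(2/r₁ − 1/a_t)] = 1647 m/s.
Δv₁ = v_p − v_c1 = 310.0 m/s.
At r₂: circular v_c2 = √(μ/r₂) = 754.1 m/s; transfer-apoapsis v_a = √[μ(2/r₂ − 1/a_t)] = 523.9 m/s.
Δv₂ = v_c2 − v_a = 230.2 m/s.
Total Δv = Δv₁ + Δv₂ = 540.2 m/s.

Δv_total ≈ 540.2 m/s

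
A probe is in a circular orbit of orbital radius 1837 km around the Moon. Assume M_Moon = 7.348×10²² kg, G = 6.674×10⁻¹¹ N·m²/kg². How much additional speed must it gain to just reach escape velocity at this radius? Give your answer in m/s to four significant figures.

μ = GM = 6.674×10⁻¹¹ × 7.348×10²² = 4.904×10¹² m³/s².
r = 1837 km = 1.837×10⁶ m.
Circular speed v_c = √(μ/r) = 1634 m/s.
Escape speed v_esc = √(2μ/r) = √2 × v_c = 2311 m/s.
Δv = v_esc − v_c = 676.8 m/s.

Δv ≈ 676.8 m/s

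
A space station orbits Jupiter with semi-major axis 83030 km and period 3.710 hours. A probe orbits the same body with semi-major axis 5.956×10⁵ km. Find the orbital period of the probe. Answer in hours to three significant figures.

Kepler's third law: T² ∝ a³, so T₂ = T₁ (a₂/a₁)^(3/2).
a₂/a₁ = 7.173, (a₂/a₁)^(3/2) = 19.21.
T₂ = 3.710 × 19.21 = 71.28 hours.

T₂ ≈ 71.3 hours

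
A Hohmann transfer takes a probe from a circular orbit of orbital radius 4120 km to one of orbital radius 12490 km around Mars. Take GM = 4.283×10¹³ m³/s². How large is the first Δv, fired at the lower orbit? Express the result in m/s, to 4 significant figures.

r₁ = 4120 km = 4.120×10⁶ m.
r₂ = 12490 km = 1.249×10⁷ m.
Transfer ellipse a_t = (r₁ + r₂)/2 = 8.305×10⁶ m.
At r₁: circular v_c1 = √(μ/r₁) = 3224 m/s; transfer-periapsis v_p = √[μ(2/r₁ − 1/a_t)] = 3954 m/s.
Δv₁ = v_p − v_c1 = 729.8 m/s.

Δv ≈ 729.8 m/s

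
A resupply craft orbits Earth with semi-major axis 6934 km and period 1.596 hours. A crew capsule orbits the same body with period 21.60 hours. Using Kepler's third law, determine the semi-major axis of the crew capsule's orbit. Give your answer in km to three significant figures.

Kepler's third law: a³ ∝ T², so a₂ = a₁ (T₂/T₁)^(2/3).
T₂/T₁ = 13.53, (T₂/T₁)^(2/3) = 5.679.
a₂ = 6934 × 5.679 = 39380 km.

a₂ ≈ 39400 km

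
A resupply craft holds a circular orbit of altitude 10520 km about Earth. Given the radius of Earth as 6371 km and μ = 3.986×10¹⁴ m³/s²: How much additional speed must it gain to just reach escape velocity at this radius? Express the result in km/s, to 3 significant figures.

r = 6371 + 10520 = 16891 km = 1.6891×10⁷ m.
Circular speed v_c = √(μ/r) = 4858 m/s.
Escape speed v_esc = √(2μ/r) = √2 × v_c = 6870 m/s.
Δv = v_esc − v_c = 2012 m/s = 2.012 km/s.

Δv ≈ 2.01 km/s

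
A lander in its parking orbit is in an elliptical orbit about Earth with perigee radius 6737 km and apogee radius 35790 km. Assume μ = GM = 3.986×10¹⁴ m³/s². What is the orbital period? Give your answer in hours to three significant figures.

Semi-major axis a = (r_p + r_a)/2 = (6737.0 + 35790)/2 = 21264 km = 2.126×10⁷ m.
By Kepler's third law T = 2π√(a³/μ) = 2π × 4.911×10³ = 3.086×10⁴ s.
= 8.572 hours.

T ≈ 8.57 hours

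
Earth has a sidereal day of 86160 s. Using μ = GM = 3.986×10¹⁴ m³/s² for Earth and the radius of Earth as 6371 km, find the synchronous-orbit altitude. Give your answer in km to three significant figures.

A synchronous orbit has period T, so by Kepler's third law a = (μT²/4π²)^(1/3).
μT²/4π² = 3.986×10¹⁴ × (8.616×10⁴)² / 39.48 = 7.495×10²² m³.
a = 4.216×10⁷ m = 42163 km.
Altitude h = a − R = 42163 − 6371 = 35792 km.

h_sync ≈ 35800 km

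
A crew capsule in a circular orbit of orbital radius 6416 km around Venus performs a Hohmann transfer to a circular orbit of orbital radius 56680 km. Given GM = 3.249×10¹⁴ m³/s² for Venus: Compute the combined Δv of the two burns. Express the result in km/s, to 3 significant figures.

Δv_total ≈ 3.74 km/s

r₁ = 6416 km = 6.416×10⁶ m.
r₂ = 56680 km = 5.668×10⁷ m.
Transfer ellipse a_t = (r₁ + r₂)/2 = 3.155×10⁷ m.
At r₁: circular v_c1 = √(μ/r₁) = 7116 m/s; transfer-periapsis v_p = √[μ(2/r₁ − 1/a_t)] = 9538 m/s.
Δv₁ = v_p − v_c1 = 2422 m/s.
At r₂: circular v_c2 = √(μ/r₂) = 2394 m/s; transfer-apoapsis v_a = √[μ(2/r₂ − 1/a_t)] = 1080 m/s.
Δv₂ = v_c2 − v_a = 1314 m/s.
Total Δv = Δv₁ + Δv₂ = 3737 m/s = 3.737 km/s.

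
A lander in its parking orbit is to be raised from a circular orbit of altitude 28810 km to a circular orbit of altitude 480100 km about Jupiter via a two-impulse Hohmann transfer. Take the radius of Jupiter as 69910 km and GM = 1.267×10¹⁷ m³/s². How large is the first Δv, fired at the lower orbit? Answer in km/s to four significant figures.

r₁ = 69910 + 28810 = 98720 km = 9.8720×10⁷ m.
r₂ = 69910 + 480100 = 550010 km = 5.5001×10⁸ m.
Transfer ellipse a_t = (r₁ + r₂)/2 = 3.244×10⁸ m.
At r₁: circular v_c1 = √(μ/r₁) = 35820 m/s; transfer-perijove v_p = √[μ(2/r₁ − 1/a_t)] = 46650 m/s.
Δv₁ = v_p − v_c1 = 10830 m/s.
= 10.83 km/s.

Δv ≈ 10.83 km/s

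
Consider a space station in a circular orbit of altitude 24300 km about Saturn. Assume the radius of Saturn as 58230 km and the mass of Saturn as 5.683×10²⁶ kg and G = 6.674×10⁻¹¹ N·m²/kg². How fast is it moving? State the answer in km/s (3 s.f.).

μ = GM = 6.674×10⁻¹¹ × 5.683×10²⁶ = 3.793×10¹⁶ m³/s².
r = 58230 + 24300 = 82530 km = 8.2530×10⁷ m.
For a circular orbit v = √(μ/r) = √(3.793×10¹⁶ / 8.253×10⁷) = √(4.596×10⁸) = 21440 m/s.
That is 21.44 km/s.

v ≈ 21.4 km/s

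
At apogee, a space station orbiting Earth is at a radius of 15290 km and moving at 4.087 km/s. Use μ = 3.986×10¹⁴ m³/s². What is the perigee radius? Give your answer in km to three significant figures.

r_a = 1.529×10⁷ m.
Specific energy ε = v²/2 − μ/r = -1.772×10⁷ J/kg, so a = −μ/(2ε) = 1.125×10⁷ m.
The apsides satisfy r_p + r_a = 2a, so the perigee radius is 2a − r_a = 7.207×10⁶ m = 7207.5 km.

perigee radius ≈ 7210 km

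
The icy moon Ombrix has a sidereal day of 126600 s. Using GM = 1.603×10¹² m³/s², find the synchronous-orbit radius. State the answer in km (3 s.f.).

A synchronous orbit has period T, so by Kepler's third law a = (μT²/4π²)^(1/3).
μT²/4π² = 1.603×10¹² × (1.266×10⁵)² / 39.48 = 6.508×10²⁰ m³.
a = 8.666×10⁶ m = 8665.9 km.

r_sync ≈ 8670 km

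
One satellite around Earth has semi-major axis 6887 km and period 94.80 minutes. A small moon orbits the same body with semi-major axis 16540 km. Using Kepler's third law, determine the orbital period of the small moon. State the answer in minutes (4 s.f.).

Kepler's third law: T² ∝ a³, so T₂ = T₁ (a₂/a₁)^(3/2).
a₂/a₁ = 2.402, (a₂/a₁)^(3/2) = 3.722.
T₂ = 94.80 × 3.722 = 352.8 minutes.

T₂ ≈ 352.8 minutes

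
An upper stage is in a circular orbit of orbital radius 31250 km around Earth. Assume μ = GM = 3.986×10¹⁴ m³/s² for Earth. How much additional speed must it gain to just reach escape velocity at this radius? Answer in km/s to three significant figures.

Δv ≈ 1.48 km/s

r = 31250 km = 3.125×10⁷ m.
Circular speed v_c = √(μ/r) = 3571 m/s.
Escape speed v_esc = √(2μ/r) = √2 × v_c = 5051 m/s.
Δv = v_esc − v_c = 1479 m/s = 1.479 km/s.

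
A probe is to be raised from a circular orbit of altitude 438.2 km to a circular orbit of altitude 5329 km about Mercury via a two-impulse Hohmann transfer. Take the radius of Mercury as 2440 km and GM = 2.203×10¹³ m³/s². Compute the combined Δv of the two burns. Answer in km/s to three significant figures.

Δv_total ≈ 1.02 km/s

r₁ = 2440 + 438.2 = 2878.2 km = 2.8782×10⁶ m.
r₂ = 2440 + 5329 = 7769.0 km = 7.7690×10⁶ m.
Transfer ellipse a_t = (r₁ + r₂)/2 = 5.324×10⁶ m.
At r₁: circular v_c1 = √(μ/r₁) = 2767 m/s; transfer-periherm v_p = √[μ(2/r₁ − 1/a_t)] = 3342 m/s.
Δv₁ = v_p − v_c1 = 575.6 m/s.
At r₂: circular v_c2 = √(μ/r₂) = 1684 m/s; transfer-apoherm v_a = √[μ(2/r₂ − 1/a_t)] = 1238 m/s.
Δv₂ = v_c2 − v_a = 445.8 m/s.
Total Δv = Δv₁ + Δv₂ = 1021 m/s = 1.021 km/s.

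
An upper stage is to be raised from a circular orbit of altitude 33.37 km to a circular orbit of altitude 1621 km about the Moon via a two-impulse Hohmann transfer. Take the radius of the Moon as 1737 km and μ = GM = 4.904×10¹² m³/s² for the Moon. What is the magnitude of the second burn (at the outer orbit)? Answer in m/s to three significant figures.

Δv ≈ 204 m/s

r₁ = 1737 + 33.37 = 1770.4 km = 1.7704×10⁶ m.
r₂ = 1737 + 1621 = 3358.0 km = 3.3580×10⁶ m.
Transfer ellipse a_t = (r₁ + r₂)/2 = 2.564×10⁶ m.
At r₁: circular v_c1 = √(μ/r₁) = 1664 m/s; transfer-perilune v_p = √[μ(2/r₁ − 1/a_t)] = 1905 m/s.
At r₂: circular v_c2 = √(μ/r₂) = 1208 m/s; transfer-apolune v_a = √[μ(2/r₂ − 1/a_t)] = 1004 m/s.
Δv₂ = v_c2 − v_a = 204.3 m/s.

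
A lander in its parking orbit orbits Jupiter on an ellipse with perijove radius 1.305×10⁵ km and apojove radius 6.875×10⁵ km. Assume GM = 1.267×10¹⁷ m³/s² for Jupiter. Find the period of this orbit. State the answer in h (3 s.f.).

T ≈ 40.6 h

Semi-major axis a = (r_p + r_a)/2 = (1.3050×10⁵ + 6.8750×10⁵)/2 = 4.0900×10⁵ km = 4.090×10⁸ m.
By Kepler's third law T = 2π√(a³/μ) = 2π × 2.324×10⁴ = 1.460×10⁵ s.
= 40.56 h.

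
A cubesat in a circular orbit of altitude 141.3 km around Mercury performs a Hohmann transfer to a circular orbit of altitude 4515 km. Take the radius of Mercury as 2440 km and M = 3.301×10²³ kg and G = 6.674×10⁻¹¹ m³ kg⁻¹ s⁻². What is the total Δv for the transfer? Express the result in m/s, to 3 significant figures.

μ = GM = 6.674×10⁻¹¹ × 3.301×10²³ = 2.203×10¹³ m³/s².
r₁ = 2440 + 141.3 = 2581.3 km = 2.5813×10⁶ m.
r₂ = 2440 + 4515 = 6955.0 km = 6.9550×10⁶ m.
Transfer ellipse a_t = (r₁ + r₂)/2 = 4.768×10⁶ m.
At r₁: circular v_c1 = √(μ/r₁) = 2921 m/s; transfer-periherm v_p = √[μ(2/r₁ − 1/a_t)] = 3528 m/s.
Δv₁ = v_p − v_c1 = 606.9 m/s.
At r₂: circular v_c2 = √(μ/r₂) = 1780 m/s; transfer-apoherm v_a = √[μ(2/r₂ − 1/a_t)] = 1310 m/s.
Δv₂ = v_c2 − v_a = 470.3 m/s.
Total Δv = Δv₁ + Δv₂ = 1077 m/s.

Δv_total ≈ 1080 m/s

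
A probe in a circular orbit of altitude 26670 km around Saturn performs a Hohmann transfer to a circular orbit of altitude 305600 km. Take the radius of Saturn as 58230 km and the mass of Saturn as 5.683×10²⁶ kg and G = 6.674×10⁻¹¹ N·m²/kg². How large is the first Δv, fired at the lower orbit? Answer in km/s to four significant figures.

Δv ≈ 5.779 km/s

μ = GM = 6.674×10⁻¹¹ × 5.683×10²⁶ = 3.793×10¹⁶ m³/s².
r₁ = 58230 + 26670 = 84900 km = 8.4900×10⁷ m.
r₂ = 58230 + 305600 = 363830 km = 3.6383×10⁸ m.
Transfer ellipse a_t = (r₁ + r₂)/2 = 2.244×10⁸ m.
At r₁: circular v_c1 = √(μ/r₁) = 21140 m/s; transfer-perikrone v_p = √[μ(2/r₁ − 1/a_t)] = 26920 m/s.
Δv₁ = v_p − v_c1 = 5779 m/s.
= 5.779 km/s.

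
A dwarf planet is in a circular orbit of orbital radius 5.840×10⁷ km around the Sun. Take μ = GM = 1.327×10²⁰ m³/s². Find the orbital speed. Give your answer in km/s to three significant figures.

v ≈ 47.7 km/s

r = 5.840×10⁷ km = 5.840×10¹⁰ m.
For a circular orbit v = √(μ/r) = √(1.327×10²⁰ / 5.840×10¹⁰) = √(2.272×10⁹) = 47670 m/s.
That is 47.67 km/s.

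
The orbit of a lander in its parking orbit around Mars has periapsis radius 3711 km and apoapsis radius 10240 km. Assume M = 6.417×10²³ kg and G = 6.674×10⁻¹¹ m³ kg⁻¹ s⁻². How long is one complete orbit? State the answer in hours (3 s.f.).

μ = GM = 6.674×10⁻¹¹ × 6.417×10²³ = 4.283×10¹³ m³/s².
Semi-major axis a = (r_p + r_a)/2 = (3711.0 + 10240)/2 = 6975.5 km = 6.976×10⁶ m.
By Kepler's third law T = 2π√(a³/μ) = 2π × 2.815×10³ = 1.769×10⁴ s.
= 4.913 hours.

T ≈ 4.91 hours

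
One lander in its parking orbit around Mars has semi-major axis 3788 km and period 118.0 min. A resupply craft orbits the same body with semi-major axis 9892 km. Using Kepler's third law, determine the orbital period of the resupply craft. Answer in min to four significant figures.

T₂ ≈ 498.0 min

Kepler's third law: T² ∝ a³, so T₂ = T₁ (a₂/a₁)^(3/2).
a₂/a₁ = 2.611, (a₂/a₁)^(3/2) = 4.220.
T₂ = 118.0 × 4.220 = 498.0 min.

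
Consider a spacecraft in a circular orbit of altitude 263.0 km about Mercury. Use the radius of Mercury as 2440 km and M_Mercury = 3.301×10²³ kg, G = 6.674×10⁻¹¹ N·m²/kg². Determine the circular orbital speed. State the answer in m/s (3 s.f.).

v ≈ 2850 m/s

μ = GM = 6.674×10⁻¹¹ × 3.301×10²³ = 2.203×10¹³ m³/s².
r = 2440 + 263.0 = 2703.0 km = 2.7030×10⁶ m.
For a circular orbit v = √(μ/r) = √(2.203×10¹³ / 2.703×10⁶) = √(8.151×10⁶) = 2855 m/s.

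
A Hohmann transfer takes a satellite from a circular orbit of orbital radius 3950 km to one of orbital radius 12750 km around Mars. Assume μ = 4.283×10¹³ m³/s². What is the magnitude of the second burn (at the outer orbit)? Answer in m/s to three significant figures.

r₁ = 3950 km = 3.950×10⁶ m.
r₂ = 12750 km = 1.275×10⁷ m.
Transfer ellipse a_t = (r₁ + r₂)/2 = 8.350×10⁶ m.
At r₁: circular v_c1 = √(μ/r₁) = 3293 m/s; transfer-periapsis v_p = √[μ(2/r₁ − 1/a_t)] = 4069 m/s.
At r₂: circular v_c2 = √(μ/r₂) = 1833 m/s; transfer-apoapsis v_a = √[μ(2/r₂ − 1/a_t)] = 1261 m/s.
Δv₂ = v_c2 − v_a = 572.2 m/s.

Δv ≈ 572 m/s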